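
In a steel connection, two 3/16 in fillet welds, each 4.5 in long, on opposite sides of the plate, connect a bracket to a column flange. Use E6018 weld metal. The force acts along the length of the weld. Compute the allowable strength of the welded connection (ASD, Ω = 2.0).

R_n/Ω ≈ 21.5 kip

E60XX → F_EXX = 60 ksi.
Effective throat t_e = 0.707 × 0.1875 = 0.1326 in.
Total length L = 9 in; A_we = 0.1326 × 9 = 1.193 in².
F_nw = 0.6 F_EXX = 0.6 × 60 = 36 ksi.
R_n = 36 × 1.193 = 42.95 kip; R_n/Ω = 42.95/2.0 = 21.48 kip.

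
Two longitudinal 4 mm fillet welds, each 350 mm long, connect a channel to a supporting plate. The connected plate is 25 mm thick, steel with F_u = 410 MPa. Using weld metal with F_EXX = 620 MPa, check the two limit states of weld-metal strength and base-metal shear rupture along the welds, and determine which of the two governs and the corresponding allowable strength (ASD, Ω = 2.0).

t_e = 0.707 × 4 = 2.828 mm; L = 700 mm.
Weld metal: R_n/Ω = (1/2.0) × 0.6 × 620 × 2.828 × 700 × 10⁻³ = 368.2 kN.
Base metal (shear rupture): R_n/Ω = (1/2.0) × 0.6 × 410 × 25 × 700 × 10⁻³ = 2152 kN.
Governing: weld metal.

R_n/Ω ≈ 368 kN (weld metal governs)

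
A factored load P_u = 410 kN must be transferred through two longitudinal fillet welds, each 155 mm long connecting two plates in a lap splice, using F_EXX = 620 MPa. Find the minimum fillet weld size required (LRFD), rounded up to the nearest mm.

Total weld length L = 310 mm.
Required throat t_e = P_u / (φ × 0.6 F_EXX × L) = 410 / (0.75 × 0.6 × 620 × 310 × 10⁻³) = 4.74 mm.
Required leg w = t_e / 0.707 = 6.705 mm → use 7 mm.

w = 7 mm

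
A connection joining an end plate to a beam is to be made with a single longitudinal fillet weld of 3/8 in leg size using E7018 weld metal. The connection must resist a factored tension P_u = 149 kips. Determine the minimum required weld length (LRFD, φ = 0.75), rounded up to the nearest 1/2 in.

E70XX → F_EXX = 70 ksi.
Throat t_e = 0.707 × 0.375 = 0.2651 in.
φr_n = 0.75 × 0.6 × 70 × 0.2651 = 8.351 kips/in.
L_req = P_u / φr_n = 149 / 8.351 = 17.84 in total.
Round up → use L = 18 in.

L = 18 in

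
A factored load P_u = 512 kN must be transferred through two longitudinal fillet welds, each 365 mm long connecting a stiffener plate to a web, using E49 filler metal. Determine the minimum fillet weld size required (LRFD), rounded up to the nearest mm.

E49XX → F_EXX = 490 MPa.
Total weld length L = 730 mm.
Required throat t_e = P_u / (φ × 0.6 F_EXX × L) = 512 / (0.75 × 0.6 × 490 × 730 × 10⁻³) = 3.181 mm.
Required leg w = t_e / 0.707 = 4.499 mm → use 5 mm.

w = 5 mm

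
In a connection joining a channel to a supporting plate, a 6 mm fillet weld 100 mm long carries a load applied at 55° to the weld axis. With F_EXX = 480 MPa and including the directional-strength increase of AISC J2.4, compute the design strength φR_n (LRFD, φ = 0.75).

t_e = 0.707 × 6 = 4.242 mm; A_we = 4.242 × 100 = 424.2 mm².
Directional factor: 1.0 + 0.5 sin^1.5(55°) = 1.371.
F_nw = 0.6 × 480 × 1.371 = 394.8 MPa.
φR_n = 0.75 × 394.8 × 424.2 × 10⁻³ = 125.6 kN.

φR_n ≈ 126 kN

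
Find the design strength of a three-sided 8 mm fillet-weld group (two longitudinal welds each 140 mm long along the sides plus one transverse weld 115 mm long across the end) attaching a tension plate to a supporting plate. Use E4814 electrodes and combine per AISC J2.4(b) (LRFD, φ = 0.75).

φR_n ≈ 502 kN

E48XX → F_EXX = 480 MPa.
t_e = 0.707 × 8 = 5.656 mm.
R_nwl = 0.6 × 480 × 5.656 × 280 × 10⁻³ = 456.1 kN (longitudinal, 2 welds).
R_nwt = 0.6 × 480 × 5.656 × 115 × 10⁻³ = 187.3 kN (transverse, base value).
(i) R_nwl + R_nwt = 643.4 kN; (ii) 0.85 R_nwl + 1.5 R_nwt = 668.7 kN.
R_n = max = 668.7 kN [governs: (ii)]; φR_n = 501.5 kN.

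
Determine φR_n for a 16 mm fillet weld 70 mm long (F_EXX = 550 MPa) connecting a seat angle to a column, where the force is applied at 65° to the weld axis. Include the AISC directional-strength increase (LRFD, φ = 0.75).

t_e = 0.707 × 16 = 11.31 mm; A_we = 11.31 × 70 = 791.8 mm².
Directional factor: 1.0 + 0.5 sin^1.5(65°) = 1.431.
F_nw = 0.6 × 550 × 1.431 = 472.4 MPa.
φR_n = 0.75 × 472.4 × 791.8 × 10⁻³ = 280.5 kN.

φR_n ≈ 281 kN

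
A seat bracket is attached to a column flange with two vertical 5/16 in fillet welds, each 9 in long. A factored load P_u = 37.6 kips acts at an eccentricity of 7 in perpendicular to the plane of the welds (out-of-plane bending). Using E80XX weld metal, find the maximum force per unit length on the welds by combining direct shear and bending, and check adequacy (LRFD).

f_max ≈ 9.97 kip/in; NOT adequate

E80XX → F_EXX = 80 ksi.
L_w = 2 × 9 = 18 in; section modulus (unit throat) S = 2 × L²/6 = 27 in².
Direct shear f_v = P/L_w = 37.6/18 = 2.089 kip/in.
Moment M = P × e = 37.6 × 7 = 263.2 kip·in; bending f_b = M/S = 9.748 kip/in.
f_max = √(f_v² + f_b²) = √(2.089² + 9.748²) = 9.969 kip/in.
φr_n = 0.75 × 0.6 × 80 × (0.707 × 0.3125) = 7.954 kip/in → NOT adequate.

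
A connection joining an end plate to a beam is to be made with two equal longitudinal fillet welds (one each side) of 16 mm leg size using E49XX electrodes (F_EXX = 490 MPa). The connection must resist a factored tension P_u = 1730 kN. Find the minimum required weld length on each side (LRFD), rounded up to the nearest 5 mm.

L = 350 mm on each side

Throat t_e = 0.707 × 16 = 11.31 mm.
φr_n = 0.75 × 0.6 × 490 × 11.31 × 10⁻³ = 2.494 kN/mm.
L_req = P_u / φr_n = 1730 / 2.494 = 693.6 mm total.
Per side: 693.6 / 2 = 346.8 mm.
Round up → use L = 350 mm on each side.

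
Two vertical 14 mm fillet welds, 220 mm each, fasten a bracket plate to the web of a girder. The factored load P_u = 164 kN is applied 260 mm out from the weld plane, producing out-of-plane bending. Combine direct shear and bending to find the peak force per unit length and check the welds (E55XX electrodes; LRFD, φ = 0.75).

f_max ≈ 2670 N/mm; NOT adequate

E55XX → F_EXX = 550 MPa.
L_w = 2 × 220 = 440 mm; section modulus (unit throat) S = 2 × L²/6 = 16130 mm².
Direct shear f_v = P/L_w = 164×10³/440 = 372.7 N/mm.
Moment M = P × e = 164×10³ × 260 = 42640000 N·mm; bending f_b = M/S = 2643 N/mm.
f_max = √(f_v² + f_b²) = √(372.7² + 2643²) = 2669 N/mm.
φr_n = 0.75 × 0.6 × 550 × (0.707 × 14) = 2450 N/mm → NOT adequate.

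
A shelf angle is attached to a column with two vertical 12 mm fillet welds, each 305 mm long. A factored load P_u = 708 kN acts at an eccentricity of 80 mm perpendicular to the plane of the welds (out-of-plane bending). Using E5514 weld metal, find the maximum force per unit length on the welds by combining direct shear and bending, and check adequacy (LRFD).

E55XX → F_EXX = 550 MPa.
L_w = 2 × 305 = 610 mm; section modulus (unit throat) S = 2 × L²/6 = 31010 mm².
Direct shear f_v = P/L_w = 708×10³/610 = 1161 N/mm.
Moment M = P × e = 708×10³ × 80 = 56640000 N·mm; bending f_b = M/S = 1827 N/mm.
f_max = √(f_v² + f_b²) = √(1161² + 1827²) = 2164 N/mm.
φr_n = 0.75 × 0.6 × 550 × (0.707 × 12) = 2100 N/mm → NOT adequate.

f_max ≈ 2160 N/mm; NOT adequate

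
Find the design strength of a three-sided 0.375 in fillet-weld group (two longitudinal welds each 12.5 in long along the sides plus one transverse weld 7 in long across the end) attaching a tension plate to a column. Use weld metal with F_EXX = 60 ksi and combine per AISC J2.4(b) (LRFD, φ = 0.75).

t_e = 0.707 × 0.375 = 0.2651 in.
R_nwl = 0.6 × 60 × 0.2651 × 25 = 238.6 kip (longitudinal, 2 welds).
R_nwt = 0.6 × 60 × 0.2651 × 7 = 66.81 kip (transverse, base value).
(i) R_nwl + R_nwt = 305.4 kip; (ii) 0.85 R_nwl + 1.5 R_nwt = 303 kip.
R_n = max = 305.4 kip [governs: (i)]; φR_n = 229.1 kip.

φR_n ≈ 229 kip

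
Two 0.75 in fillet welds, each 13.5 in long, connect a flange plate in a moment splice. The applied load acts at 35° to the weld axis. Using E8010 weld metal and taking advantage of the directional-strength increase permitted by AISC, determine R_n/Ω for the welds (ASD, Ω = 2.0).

E80XX → F_EXX = 80 ksi.
t_e = 0.707 × 0.75 = 0.5302 in; A_we = 0.5302 × 27 = 14.32 in².
Directional factor: 1.0 + 0.5 sin^1.5(35°) = 1.217.
F_nw = 0.6 × 80 × 1.217 = 58.43 ksi.
R_n/Ω = (58.43 × 14.32) / 2.0 = 418.2 kips.

R_n/Ω ≈ 418 kips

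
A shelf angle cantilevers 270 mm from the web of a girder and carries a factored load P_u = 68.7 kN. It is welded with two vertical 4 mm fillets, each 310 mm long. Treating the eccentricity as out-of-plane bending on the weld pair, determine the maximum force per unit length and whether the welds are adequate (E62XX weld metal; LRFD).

f_max ≈ 590 N/mm; adequate

E62XX → F_EXX = 620 MPa.
L_w = 2 × 310 = 620 mm; section modulus (unit throat) S = 2 × L²/6 = 32030 mm².
Direct shear f_v = P/L_w = 68.7×10³/620 = 110.8 N/mm.
Moment M = P × e = 68.7×10³ × 270 = 18549000 N·mm; bending f_b = M/S = 579.1 N/mm.
f_max = √(f_v² + f_b²) = √(110.8² + 579.1²) = 589.6 N/mm.
φr_n = 0.75 × 0.6 × 620 × (0.707 × 4) = 789 N/mm → adequate.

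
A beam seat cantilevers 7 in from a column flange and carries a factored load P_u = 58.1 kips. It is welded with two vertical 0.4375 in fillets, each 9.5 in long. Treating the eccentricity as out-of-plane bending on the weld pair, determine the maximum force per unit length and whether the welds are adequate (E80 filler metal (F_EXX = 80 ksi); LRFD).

L_w = 2 × 9.5 = 19 in; section modulus (unit throat) S = 2 × L²/6 = 30.08 in².
Direct shear f_v = P/L_w = 58.1/19 = 3.058 kip/in.
Moment M = P × e = 58.1 × 7 = 406.7 kip·in; bending f_b = M/S = 13.52 kip/in.
f_max = √(f_v² + f_b²) = √(3.058² + 13.52²) = 13.86 kip/in.
φr_n = 0.75 × 0.6 × 80 × (0.707 × 0.4375) = 11.14 kip/in → NOT adequate.

f_max ≈ 13.9 kip/in; NOT adequate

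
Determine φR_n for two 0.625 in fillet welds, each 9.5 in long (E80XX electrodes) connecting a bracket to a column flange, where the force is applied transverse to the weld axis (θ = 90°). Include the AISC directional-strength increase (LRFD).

E80XX → F_EXX = 80 ksi.
t_e = 0.707 × 0.625 = 0.4419 in; A_we = 0.4419 × 19 = 8.396 in².
Directional factor: 1.0 + 0.5 sin^1.5(90°) = 1.5.
F_nw = 0.6 × 80 × 1.5 = 72 ksi.
φR_n = 0.75 × 72 × 8.396 = 453.4 kip.

φR_n ≈ 453 kip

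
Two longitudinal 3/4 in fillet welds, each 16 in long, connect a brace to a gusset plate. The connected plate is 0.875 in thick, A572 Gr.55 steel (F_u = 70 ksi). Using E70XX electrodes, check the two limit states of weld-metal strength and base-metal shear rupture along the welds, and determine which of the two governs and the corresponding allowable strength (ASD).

R_n/Ω ≈ 356 kip (weld metal governs)

E70XX → F_EXX = 70 ksi.
t_e = 0.707 × 0.75 = 0.5302 in; L = 32 in.
Weld metal: R_n/Ω = (1/2.0) × 0.6 × 70 × 0.5302 × 32 = 356.3 kip.
Base metal (shear rupture): R_n/Ω = (1/2.0) × 0.6 × 70 × 0.875 × 32 = 588 kip.
Governing: weld metal.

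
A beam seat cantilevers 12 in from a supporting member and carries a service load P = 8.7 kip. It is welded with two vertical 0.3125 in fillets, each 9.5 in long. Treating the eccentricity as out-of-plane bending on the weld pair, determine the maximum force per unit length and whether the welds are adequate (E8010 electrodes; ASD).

f_max ≈ 3.5 kip/in; adequate

E80XX → F_EXX = 80 ksi.
L_w = 2 × 9.5 = 19 in; section modulus (unit throat) S = 2 × L²/6 = 30.08 in².
Direct shear f_v = P/L_w = 8.7/19 = 0.4579 kip/in.
Moment M = P × e = 8.7 × 12 = 104.4 kip·in; bending f_b = M/S = 3.47 kip/in.
f_max = √(f_v² + f_b²) = √(0.4579² + 3.47²) = 3.5 kip/in.
r_n/Ω = (1/2.0) × 0.6 × 80 × (0.707 × 0.3125) = 5.302 kip/in → adequate.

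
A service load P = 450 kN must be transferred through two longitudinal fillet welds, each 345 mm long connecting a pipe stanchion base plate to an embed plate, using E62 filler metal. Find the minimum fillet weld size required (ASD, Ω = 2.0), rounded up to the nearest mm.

w = 5 mm

E62XX → F_EXX = 620 MPa.
Total weld length L = 690 mm.
Required throat t_e = P × Ω / (0.6 F_EXX × L) = 450 × 2.0 / (0.6 × 620 × 690 × 10⁻³) = 3.506 mm.
Required leg w = t_e / 0.707 = 4.959 mm → use 5 mm.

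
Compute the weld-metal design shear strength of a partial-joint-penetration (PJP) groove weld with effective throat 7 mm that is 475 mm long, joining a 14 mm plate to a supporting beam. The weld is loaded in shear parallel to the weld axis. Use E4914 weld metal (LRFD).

E49XX → F_EXX = 490 MPa.
Effective throat (given) t_e = 7 mm.
A_we = 7 × 475 = 3325 mm².
F_nw = 0.6 F_EXX = 294 MPa.
φR_n = 0.75 × 294 × 3325 × 10⁻³ = 733.2 kN.

φR_n ≈ 733 kN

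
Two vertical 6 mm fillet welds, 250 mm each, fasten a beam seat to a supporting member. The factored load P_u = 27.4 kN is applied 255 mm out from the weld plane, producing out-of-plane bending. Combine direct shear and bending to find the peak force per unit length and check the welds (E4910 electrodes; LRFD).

E49XX → F_EXX = 490 MPa.
L_w = 2 × 250 = 500 mm; section modulus (unit throat) S = 2 × L²/6 = 20830 mm².
Direct shear f_v = P/L_w = 27.4×10³/500 = 54.8 N/mm.
Moment M = P × e = 27.4×10³ × 255 = 6987000 N·mm; bending f_b = M/S = 335.4 N/mm.
f_max = √(f_v² + f_b²) = √(54.8² + 335.4²) = 339.8 N/mm.
φr_n = 0.75 × 0.6 × 490 × (0.707 × 6) = 935.4 N/mm → adequate.

f_max ≈ 340 N/mm; adequate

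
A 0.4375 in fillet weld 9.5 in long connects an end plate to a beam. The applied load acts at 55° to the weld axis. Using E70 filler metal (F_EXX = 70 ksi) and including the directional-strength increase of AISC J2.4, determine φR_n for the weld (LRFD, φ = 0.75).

φR_n ≈ 127 kip

t_e = 0.707 × 0.4375 = 0.3093 in; A_we = 0.3093 × 9.5 = 2.938 in².
Directional factor: 1.0 + 0.5 sin^1.5(55°) = 1.371.
F_nw = 0.6 × 70 × 1.371 = 57.57 ksi.
φR_n = 0.75 × 57.57 × 2.938 = 126.9 kip.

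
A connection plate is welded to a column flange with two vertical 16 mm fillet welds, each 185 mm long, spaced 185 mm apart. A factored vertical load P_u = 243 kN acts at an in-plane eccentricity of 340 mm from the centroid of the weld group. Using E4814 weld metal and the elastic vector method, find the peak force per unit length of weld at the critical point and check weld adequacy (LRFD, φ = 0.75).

f_max ≈ 3060 N/mm; NOT adequate

E48XX → F_EXX = 480 MPa.
Total weld length L_w = 370 mm. Treat welds as unit-width lines.
Polar moment about centroid: J = 2[d³/12 + d(b/2)²] = 2[185³/12 + 185×92.5²] = 4221000 mm³.
Direct shear f_v = P/L_w = 243×10³ / 370 = 656.8 N/mm (vertical).
Torsion M = P·e = 243×10³ × 340 = 82620000 N·mm.
Critical point at (x, y) = (92.5, 92.5) from centroid. f_tx = M·y/J = 1811 N/mm; f_ty = M·x/J = 1811 N/mm.
Resultant f_max = √[f_tx² + (f_v + f_ty)²] = √[1811² + (656.8 + 1811)²] = 3060 N/mm.
Capacity per unit length: φr_n = 0.75 × 0.6 × 480 × (0.707 × 16) = 2443 N/mm.
3060 > 2443 → NOT adequate.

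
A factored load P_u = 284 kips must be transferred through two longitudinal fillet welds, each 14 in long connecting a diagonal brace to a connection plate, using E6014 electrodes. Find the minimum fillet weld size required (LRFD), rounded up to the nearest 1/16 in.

w = 9/16 in

E60XX → F_EXX = 60 ksi.
Total weld length L = 28 in.
Required throat t_e = P_u / (φ × 0.6 F_EXX × L) = 284 / (0.75 × 0.6 × 60 × 28) = 0.3757 in.
Required leg w = t_e / 0.707 = 0.5313 in → use 9/16 in.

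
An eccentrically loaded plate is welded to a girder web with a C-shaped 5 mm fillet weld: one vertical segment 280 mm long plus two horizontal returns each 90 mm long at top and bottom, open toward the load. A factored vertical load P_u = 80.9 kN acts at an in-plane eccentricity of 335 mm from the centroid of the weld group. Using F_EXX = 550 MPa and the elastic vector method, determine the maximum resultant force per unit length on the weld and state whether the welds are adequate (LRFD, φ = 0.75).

f_max ≈ 845 N/mm; adequate

Total weld length L_w = 460 mm. Treat welds as unit-width lines.
Centroid: x̄ = 2×90×45 / 460 = 17.61 mm from the vertical weld.
Polar moment about centroid: J = I_x + I_y = [280³/12 + 2×90×140²] + [280×17.61² + 2(90³/12 + 90×27.39²)] = 5701000 mm³.
Direct shear f_v = P/L_w = 80.9×10³ / 460 = 175.9 N/mm (vertical).
Torsion M = P·e = 80.9×10³ × 335 = 27102000 N·mm.
Critical point at (x, y) = (72.39, 140) from centroid. f_tx = M·y/J = 665.6 N/mm; f_ty = M·x/J = 344.2 N/mm.
Resultant f_max = √[f_tx² + (f_v + f_ty)²] = √[665.6² + (175.9 + 344.2)²] = 844.6 N/mm.
Capacity per unit length: φr_n = 0.75 × 0.6 × 550 × (0.707 × 5) = 874.9 N/mm.
844.6 ≤ 874.9 → adequate.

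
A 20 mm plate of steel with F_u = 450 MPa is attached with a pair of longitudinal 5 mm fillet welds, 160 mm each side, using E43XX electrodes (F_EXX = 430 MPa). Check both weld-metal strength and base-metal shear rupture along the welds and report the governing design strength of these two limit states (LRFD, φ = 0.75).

t_e = 0.707 × 5 = 3.535 mm; L = 320 mm.
Weld metal: φR_n = 0.75 × 0.6 × 430 × 3.535 × 320 × 10⁻³ = 218.9 kN.
Base metal (shear rupture): φR_n = 0.75 × 0.6 × 450 × 20 × 320 × 10⁻³ = 1296 kN.
Governing: weld metal.

φR_n ≈ 219 kN (weld metal governs)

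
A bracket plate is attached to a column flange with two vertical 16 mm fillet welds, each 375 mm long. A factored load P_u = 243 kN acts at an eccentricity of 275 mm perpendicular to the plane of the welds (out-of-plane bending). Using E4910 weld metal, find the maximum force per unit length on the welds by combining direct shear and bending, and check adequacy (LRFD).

f_max ≈ 1460 N/mm; adequate

E49XX → F_EXX = 490 MPa.
L_w = 2 × 375 = 750 mm; section modulus (unit throat) S = 2 × L²/6 = 46880 mm².
Direct shear f_v = P/L_w = 243×10³/750 = 324 N/mm.
Moment M = P × e = 243×10³ × 275 = 66825000 N·mm; bending f_b = M/S = 1426 N/mm.
f_max = √(f_v² + f_b²) = √(324² + 1426²) = 1462 N/mm.
φr_n = 0.75 × 0.6 × 490 × (0.707 × 16) = 2494 N/mm → adequate.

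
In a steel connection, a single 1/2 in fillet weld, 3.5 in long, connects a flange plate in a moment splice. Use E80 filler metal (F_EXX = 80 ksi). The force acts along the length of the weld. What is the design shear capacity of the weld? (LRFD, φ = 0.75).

φR_n ≈ 44.5 kip

Effective throat t_e = 0.707 × 0.5 = 0.3535 in.
Total length L = 3.5 in; A_we = 0.3535 × 3.5 = 1.237 in².
F_nw = 0.6 F_EXX = 0.6 × 80 = 48 ksi.
φR_n = 0.75 × 48 × 1.237 = 44.54 kip.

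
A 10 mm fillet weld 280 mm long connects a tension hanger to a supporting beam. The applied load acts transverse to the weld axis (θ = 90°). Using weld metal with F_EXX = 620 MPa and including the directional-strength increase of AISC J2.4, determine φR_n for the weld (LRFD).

t_e = 0.707 × 10 = 7.07 mm; A_we = 7.07 × 280 = 1980 mm².
Directional factor: 1.0 + 0.5 sin^1.5(90°) = 1.5.
F_nw = 0.6 × 620 × 1.5 = 558 MPa.
φR_n = 0.75 × 558 × 1980 × 10⁻³ = 828.5 kN.

φR_n ≈ 828 kN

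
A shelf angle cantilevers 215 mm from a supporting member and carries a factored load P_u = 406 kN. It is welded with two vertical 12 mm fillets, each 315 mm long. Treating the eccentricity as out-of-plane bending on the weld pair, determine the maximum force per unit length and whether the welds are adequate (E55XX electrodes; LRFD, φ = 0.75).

f_max ≈ 2720 N/mm; NOT adequate

E55XX → F_EXX = 550 MPa.
L_w = 2 × 315 = 630 mm; section modulus (unit throat) S = 2 × L²/6 = 33080 mm².
Direct shear f_v = P/L_w = 406×10³/630 = 644.4 N/mm.
Moment M = P × e = 406×10³ × 215 = 87290000 N·mm; bending f_b = M/S = 2639 N/mm.
f_max = √(f_v² + f_b²) = √(644.4² + 2639²) = 2717 N/mm.
φr_n = 0.75 × 0.6 × 550 × (0.707 × 12) = 2100 N/mm → NOT adequate.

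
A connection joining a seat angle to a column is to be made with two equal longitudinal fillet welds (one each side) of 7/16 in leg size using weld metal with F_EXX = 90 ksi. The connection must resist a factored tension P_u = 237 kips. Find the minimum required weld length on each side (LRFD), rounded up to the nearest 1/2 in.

Throat t_e = 0.707 × 0.4375 = 0.3093 in.
φr_n = 0.75 × 0.6 × 90 × 0.3093 = 12.53 kips/in.
L_req = P_u / φr_n = 237 / 12.53 = 18.92 in total.
Per side: 18.92 / 2 = 9.459 in.
Round up → use L = 9.5 in on each side.

L = 9.5 in on each side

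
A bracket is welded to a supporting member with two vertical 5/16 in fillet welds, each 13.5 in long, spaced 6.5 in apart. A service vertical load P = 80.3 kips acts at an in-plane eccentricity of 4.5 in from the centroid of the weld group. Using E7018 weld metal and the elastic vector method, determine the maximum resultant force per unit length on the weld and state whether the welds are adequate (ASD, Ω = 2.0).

f_max ≈ 5.84 kip/in; NOT adequate

E70XX → F_EXX = 70 ksi.
Total weld length L_w = 27 in. Treat welds as unit-width lines.
Polar moment about centroid: J = 2[d³/12 + d(b/2)²] = 2[13.5³/12 + 13.5×3.25²] = 695.2 in³.
Direct shear f_v = P/L_w = 80.3 / 27 = 2.974 kip/in (vertical).
Torsion M = P·e = 80.3 × 4.5 = 361.35 kip·in.
Critical point at (x, y) = (3.25, 6.75) from centroid. f_tx = M·y/J = 3.508 kip/in; f_ty = M·x/J = 1.689 kip/in.
Resultant f_max = √[f_tx² + (f_v + f_ty)²] = √[3.508² + (2.974 + 1.689)²] = 5.836 kip/in.
Capacity per unit length: r_n/Ω = (1/2.0) × 0.6 × 70 × (0.707 × 0.3125) = 4.64 kip/in.
5.836 > 4.64 → NOT adequate.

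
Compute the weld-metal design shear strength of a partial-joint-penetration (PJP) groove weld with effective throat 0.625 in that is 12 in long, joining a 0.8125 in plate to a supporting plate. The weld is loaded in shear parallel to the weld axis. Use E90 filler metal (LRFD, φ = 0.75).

E90XX → F_EXX = 90 ksi.
Effective throat (given) t_e = 0.625 in.
A_we = 0.625 × 12 = 7.5 in².
F_nw = 0.6 F_EXX = 54 ksi.
φR_n = 0.75 × 54 × 7.5 = 303.8 kip.

φR_n ≈ 304 kip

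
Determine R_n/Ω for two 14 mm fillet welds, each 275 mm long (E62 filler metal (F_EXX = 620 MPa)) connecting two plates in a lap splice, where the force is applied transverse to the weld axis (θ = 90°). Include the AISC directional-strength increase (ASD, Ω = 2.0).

R_n/Ω ≈ 1520 kN

t_e = 0.707 × 14 = 9.898 mm; A_we = 9.898 × 550 = 5444 mm².
Directional factor: 1.0 + 0.5 sin^1.5(90°) = 1.5.
F_nw = 0.6 × 620 × 1.5 = 558 MPa.
R_n/Ω = (558 × 5444) / 2.0 × 10⁻³ = 1519 kN.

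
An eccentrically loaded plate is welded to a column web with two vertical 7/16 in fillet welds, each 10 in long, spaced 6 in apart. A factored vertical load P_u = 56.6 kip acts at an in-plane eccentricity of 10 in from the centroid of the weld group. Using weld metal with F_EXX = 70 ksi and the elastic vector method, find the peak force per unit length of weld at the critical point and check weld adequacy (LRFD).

Total weld length L_w = 20 in. Treat welds as unit-width lines.
Polar moment about centroid: J = 2[d³/12 + d(b/2)²] = 2[10³/12 + 10×3²] = 346.7 in³.
Direct shear f_v = P/L_w = 56.6 / 20 = 2.83 kip/in (vertical).
Torsion M = P·e = 56.6 × 10 = 566 kip·in.
Critical point at (x, y) = (3, 5) from centroid. f_tx = M·y/J = 8.163 kip/in; f_ty = M·x/J = 4.898 kip/in.
Resultant f_max = √[f_tx² + (f_v + f_ty)²] = √[8.163² + (2.83 + 4.898)²] = 11.24 kip/in.
Capacity per unit length: φr_n = 0.75 × 0.6 × 70 × (0.707 × 0.4375) = 9.743 kip/in.
11.24 > 9.743 → NOT adequate.

f_max ≈ 11.2 kip/in; NOT adequate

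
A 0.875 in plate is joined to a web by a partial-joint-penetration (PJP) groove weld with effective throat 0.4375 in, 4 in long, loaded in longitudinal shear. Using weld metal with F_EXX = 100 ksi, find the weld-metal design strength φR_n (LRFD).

φR_n ≈ 78.8 kip

Effective throat (given) t_e = 0.4375 in.
A_we = 0.4375 × 4 = 1.75 in².
F_nw = 0.6 F_EXX = 60 ksi.
φR_n = 0.75 × 60 × 1.75 = 78.75 kip.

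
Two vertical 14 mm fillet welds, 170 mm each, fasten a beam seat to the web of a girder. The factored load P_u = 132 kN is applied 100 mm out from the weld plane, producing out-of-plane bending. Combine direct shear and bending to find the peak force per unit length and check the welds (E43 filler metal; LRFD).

E43XX → F_EXX = 430 MPa.
L_w = 2 × 170 = 340 mm; section modulus (unit throat) S = 2 × L²/6 = 9633 mm².
Direct shear f_v = P/L_w = 132×10³/340 = 388.2 N/mm.
Moment M = P × e = 132×10³ × 100 = 13200000 N·mm; bending f_b = M/S = 1370 N/mm.
f_max = √(f_v² + f_b²) = √(388.2² + 1370²) = 1424 N/mm.
φr_n = 0.75 × 0.6 × 430 × (0.707 × 14) = 1915 N/mm → adequate.

f_max ≈ 1420 N/mm; adequate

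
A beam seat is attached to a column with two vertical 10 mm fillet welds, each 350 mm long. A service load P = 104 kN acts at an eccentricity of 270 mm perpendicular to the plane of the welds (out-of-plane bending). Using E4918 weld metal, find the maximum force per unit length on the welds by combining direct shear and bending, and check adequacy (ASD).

E49XX → F_EXX = 490 MPa.
L_w = 2 × 350 = 700 mm; section modulus (unit throat) S = 2 × L²/6 = 40830 mm².
Direct shear f_v = P/L_w = 104×10³/700 = 148.6 N/mm.
Moment M = P × e = 104×10³ × 270 = 28080000 N·mm; bending f_b = M/S = 687.7 N/mm.
f_max = √(f_v² + f_b²) = √(148.6² + 687.7²) = 703.5 N/mm.
r_n/Ω = (1/2.0) × 0.6 × 490 × (0.707 × 10) = 1039 N/mm → adequate.

f_max ≈ 704 N/mm; adequate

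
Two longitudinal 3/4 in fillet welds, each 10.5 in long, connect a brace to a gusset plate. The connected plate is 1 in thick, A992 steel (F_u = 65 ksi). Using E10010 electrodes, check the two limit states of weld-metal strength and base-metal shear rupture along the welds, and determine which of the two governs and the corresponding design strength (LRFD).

E100XX → F_EXX = 100 ksi.
t_e = 0.707 × 0.75 = 0.5302 in; L = 21 in.
Weld metal: φR_n = 0.75 × 0.6 × 100 × 0.5302 × 21 = 501.1 kips.
Base metal (shear rupture): φR_n = 0.75 × 0.6 × 65 × 1 × 21 = 614.2 kips.
Governing: weld metal.

φR_n ≈ 501 kips (weld metal governs)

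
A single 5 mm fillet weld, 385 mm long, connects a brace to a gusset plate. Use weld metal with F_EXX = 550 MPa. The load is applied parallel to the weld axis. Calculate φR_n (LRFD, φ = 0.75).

φR_n ≈ 337 kN

Effective throat t_e = 0.707 × 5 = 3.535 mm.
Total length L = 385 mm; A_we = 3.535 × 385 = 1361 mm².
F_nw = 0.6 F_EXX = 0.6 × 550 = 330 MPa.
φR_n = 0.75 × 330 × 1361 × 10⁻³ = 336.8 kN.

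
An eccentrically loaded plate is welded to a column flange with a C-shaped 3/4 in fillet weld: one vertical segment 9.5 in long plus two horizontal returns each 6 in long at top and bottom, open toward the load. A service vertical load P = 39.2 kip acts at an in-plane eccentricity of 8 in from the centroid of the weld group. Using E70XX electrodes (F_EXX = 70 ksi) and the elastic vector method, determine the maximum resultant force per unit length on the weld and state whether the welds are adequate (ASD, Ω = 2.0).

Total weld length L_w = 21.5 in. Treat welds as unit-width lines.
Centroid: x̄ = 2×6×3 / 21.5 = 1.674 in from the vertical weld.
Polar moment about centroid: J = I_x + I_y = [9.5³/12 + 2×6×4.75²] + [9.5×1.674² + 2(6³/12 + 6×1.326²)] = 425.9 in³.
Direct shear f_v = P/L_w = 39.2 / 21.5 = 1.823 kip/in (vertical).
Torsion M = P·e = 39.2 × 8 = 313.6 kip·in.
Critical point at (x, y) = (4.326, 4.75) from centroid. f_tx = M·y/J = 3.497 kip/in; f_ty = M·x/J = 3.185 kip/in.
Resultant f_max = √[f_tx² + (f_v + f_ty)²] = √[3.497² + (1.823 + 3.185)²] = 6.108 kip/in.
Capacity per unit length: r_n/Ω = (1/2.0) × 0.6 × 70 × (0.707 × 0.75) = 11.14 kip/in.
6.108 ≤ 11.14 → adequate.

f_max ≈ 6.11 kip/in; adequate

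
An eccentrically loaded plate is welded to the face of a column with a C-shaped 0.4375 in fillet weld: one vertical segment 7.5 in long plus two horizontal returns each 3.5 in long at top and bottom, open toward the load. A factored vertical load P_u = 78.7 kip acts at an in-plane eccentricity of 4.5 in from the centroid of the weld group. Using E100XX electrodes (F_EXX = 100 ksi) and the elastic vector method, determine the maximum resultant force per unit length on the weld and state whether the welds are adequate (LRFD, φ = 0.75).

Total weld length L_w = 14.5 in. Treat welds as unit-width lines.
Centroid: x̄ = 2×3.5×1.75 / 14.5 = 0.8448 in from the vertical weld.
Polar moment about centroid: J = I_x + I_y = [7.5³/12 + 2×3.5×3.75²] + [7.5×0.8448² + 2(3.5³/12 + 3.5×0.9052²)] = 151.8 in³.
Direct shear f_v = P/L_w = 78.7 / 14.5 = 5.428 kip/in (vertical).
Torsion M = P·e = 78.7 × 4.5 = 354.15 kip·in.
Critical point at (x, y) = (2.655, 3.75) from centroid. f_tx = M·y/J = 8.747 kip/in; f_ty = M·x/J = 6.193 kip/in.
Resultant f_max = √[f_tx² + (f_v + f_ty)²] = √[8.747² + (5.428 + 6.193)²] = 14.55 kip/in.
Capacity per unit length: φr_n = 0.75 × 0.6 × 100 × (0.707 × 0.4375) = 13.92 kip/in.
14.55 > 13.92 → NOT adequate.

f_max ≈ 14.5 kip/in; NOT adequate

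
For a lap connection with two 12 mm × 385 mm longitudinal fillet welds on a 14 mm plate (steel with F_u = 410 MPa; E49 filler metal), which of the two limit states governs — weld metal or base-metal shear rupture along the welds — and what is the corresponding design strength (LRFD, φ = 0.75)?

φR_n ≈ 1440 kN (weld metal governs)

E49XX → F_EXX = 490 MPa.
t_e = 0.707 × 12 = 8.484 mm; L = 770 mm.
Weld metal: φR_n = 0.75 × 0.6 × 490 × 8.484 × 770 × 10⁻³ = 1440 kN.
Base metal (shear rupture): φR_n = 0.75 × 0.6 × 410 × 14 × 770 × 10⁻³ = 1989 kN.
Governing: weld metal.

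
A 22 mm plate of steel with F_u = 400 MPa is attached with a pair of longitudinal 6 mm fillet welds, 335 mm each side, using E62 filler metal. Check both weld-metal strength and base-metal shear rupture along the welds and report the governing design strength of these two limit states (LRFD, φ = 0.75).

E62XX → F_EXX = 620 MPa.
t_e = 0.707 × 6 = 4.242 mm; L = 670 mm.
Weld metal: φR_n = 0.75 × 0.6 × 620 × 4.242 × 670 × 10⁻³ = 793 kN.
Base metal (shear rupture): φR_n = 0.75 × 0.6 × 400 × 22 × 670 × 10⁻³ = 2653 kN.
Governing: weld metal.

φR_n ≈ 793 kN (weld metal governs)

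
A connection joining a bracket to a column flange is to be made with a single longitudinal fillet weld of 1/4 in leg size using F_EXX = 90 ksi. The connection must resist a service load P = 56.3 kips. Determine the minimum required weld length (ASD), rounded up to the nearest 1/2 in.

Throat t_e = 0.707 × 0.25 = 0.1767 in.
r_n/Ω = (0.6 × 90 × 0.1767) / 2.0 = 4.772 kip/in.
L_req = P / (r_n/Ω) = 56.3 / 4.772 = 11.8 in total.
Round up → use L = 12 in.

L = 12 in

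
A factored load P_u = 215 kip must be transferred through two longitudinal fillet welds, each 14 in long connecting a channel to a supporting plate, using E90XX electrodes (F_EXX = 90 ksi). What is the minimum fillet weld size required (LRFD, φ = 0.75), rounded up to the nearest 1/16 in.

Total weld length L = 28 in.
Required throat t_e = P_u / (φ × 0.6 F_EXX × L) = 215 / (0.75 × 0.6 × 90 × 28) = 0.1896 in.
Required leg w = t_e / 0.707 = 0.2682 in → use 5/16 in.

w = 5/16 in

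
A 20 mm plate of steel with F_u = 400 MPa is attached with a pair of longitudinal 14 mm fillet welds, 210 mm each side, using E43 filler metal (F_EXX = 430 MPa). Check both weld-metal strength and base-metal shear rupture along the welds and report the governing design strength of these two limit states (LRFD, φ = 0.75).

t_e = 0.707 × 14 = 9.898 mm; L = 420 mm.
Weld metal: φR_n = 0.75 × 0.6 × 430 × 9.898 × 420 × 10⁻³ = 804.4 kN.
Base metal (shear rupture): φR_n = 0.75 × 0.6 × 400 × 20 × 420 × 10⁻³ = 1512 kN.
Governing: weld metal.

φR_n ≈ 804 kN (weld metal governs)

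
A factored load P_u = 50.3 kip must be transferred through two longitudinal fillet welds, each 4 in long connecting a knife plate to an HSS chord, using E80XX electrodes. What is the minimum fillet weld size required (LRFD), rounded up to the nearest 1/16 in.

w = 1/4 in

E80XX → F_EXX = 80 ksi.
Total weld length L = 8 in.
Required throat t_e = P_u / (φ × 0.6 F_EXX × L) = 50.3 / (0.75 × 0.6 × 80 × 8) = 0.1747 in.
Required leg w = t_e / 0.707 = 0.247 in → use 1/4 in.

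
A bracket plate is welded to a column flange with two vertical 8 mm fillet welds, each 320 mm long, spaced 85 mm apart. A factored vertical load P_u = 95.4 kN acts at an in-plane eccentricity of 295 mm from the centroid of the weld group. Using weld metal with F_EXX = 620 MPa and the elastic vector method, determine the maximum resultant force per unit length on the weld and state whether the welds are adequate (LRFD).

f_max ≈ 756 N/mm; adequate

Total weld length L_w = 640 mm. Treat welds as unit-width lines.
Polar moment about centroid: J = 2[d³/12 + d(b/2)²] = 2[320³/12 + 320×42.5²] = 6617000 mm³.
Direct shear f_v = P/L_w = 95.4×10³ / 640 = 149.1 N/mm (vertical).
Torsion M = P·e = 95.4×10³ × 295 = 28143000 N·mm.
Critical point at (x, y) = (42.5, 160) from centroid. f_tx = M·y/J = 680.5 N/mm; f_ty = M·x/J = 180.7 N/mm.
Resultant f_max = √[f_tx² + (f_v + f_ty)²] = √[680.5² + (149.1 + 180.7)²] = 756.2 N/mm.
Capacity per unit length: φr_n = 0.75 × 0.6 × 620 × (0.707 × 8) = 1578 N/mm.
756.2 ≤ 1578 → adequate.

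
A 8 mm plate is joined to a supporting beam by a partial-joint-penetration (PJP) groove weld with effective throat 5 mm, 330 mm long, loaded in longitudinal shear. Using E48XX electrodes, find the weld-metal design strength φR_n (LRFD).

E48XX → F_EXX = 480 MPa.
Effective throat (given) t_e = 5 mm.
A_we = 5 × 330 = 1650 mm².
F_nw = 0.6 F_EXX = 288 MPa.
φR_n = 0.75 × 288 × 1650 × 10⁻³ = 356.4 kN.

φR_n ≈ 356 kN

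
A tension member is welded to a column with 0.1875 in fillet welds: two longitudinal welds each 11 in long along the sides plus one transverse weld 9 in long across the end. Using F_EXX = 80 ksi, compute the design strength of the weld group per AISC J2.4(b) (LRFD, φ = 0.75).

φR_n ≈ 154 kips

t_e = 0.707 × 0.1875 = 0.1326 in.
R_nwl = 0.6 × 80 × 0.1326 × 22 = 140 kips (longitudinal, 2 welds).
R_nwt = 0.6 × 80 × 0.1326 × 9 = 57.27 kips (transverse, base value).
(i) R_nwl + R_nwt = 197.3 kips; (ii) 0.85 R_nwl + 1.5 R_nwt = 204.9 kips.
R_n = max = 204.9 kips [governs: (ii)]; φR_n = 153.7 kips.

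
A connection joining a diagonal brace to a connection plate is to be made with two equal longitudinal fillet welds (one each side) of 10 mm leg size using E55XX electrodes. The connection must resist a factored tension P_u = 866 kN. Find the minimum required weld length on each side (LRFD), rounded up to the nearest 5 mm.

E55XX → F_EXX = 550 MPa.
Throat t_e = 0.707 × 10 = 7.07 mm.
φr_n = 0.75 × 0.6 × 550 × 7.07 × 10⁻³ = 1.75 kN/mm.
L_req = P_u / φr_n = 866 / 1.75 = 494.9 mm total.
Per side: 494.9 / 2 = 247.5 mm.
Round up → use L = 250 mm on each side.

L = 250 mm on each side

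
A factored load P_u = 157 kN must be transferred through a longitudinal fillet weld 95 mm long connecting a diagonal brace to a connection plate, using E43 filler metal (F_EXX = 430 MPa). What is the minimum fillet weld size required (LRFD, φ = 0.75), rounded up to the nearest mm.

w = 13 mm

Total weld length L = 95 mm.
Required throat t_e = P_u / (φ × 0.6 F_EXX × L) = 157 / (0.75 × 0.6 × 430 × 95 × 10⁻³) = 8.541 mm.
Required leg w = t_e / 0.707 = 12.08 mm → use 13 mm.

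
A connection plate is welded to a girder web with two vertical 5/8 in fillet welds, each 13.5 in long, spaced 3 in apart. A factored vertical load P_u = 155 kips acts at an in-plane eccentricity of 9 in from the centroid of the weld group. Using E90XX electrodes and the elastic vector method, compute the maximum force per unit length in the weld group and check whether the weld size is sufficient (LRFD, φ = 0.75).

f_max ≈ 22.4 kip/in; NOT adequate

E90XX → F_EXX = 90 ksi.
Total weld length L_w = 27 in. Treat welds as unit-width lines.
Polar moment about centroid: J = 2[d³/12 + d(b/2)²] = 2[13.5³/12 + 13.5×1.5²] = 470.8 in³.
Direct shear f_v = P/L_w = 155 / 27 = 5.741 kip/in (vertical).
Torsion M = P·e = 155 × 9 = 1395 kip·in.
Critical point at (x, y) = (1.5, 6.75) from centroid. f_tx = M·y/J = 20 kip/in; f_ty = M·x/J = 4.444 kip/in.
Resultant f_max = √[f_tx² + (f_v + f_ty)²] = √[20² + (5.741 + 4.444)²] = 22.44 kip/in.
Capacity per unit length: φr_n = 0.75 × 0.6 × 90 × (0.707 × 0.625) = 17.9 kip/in.
22.44 > 17.9 → NOT adequate.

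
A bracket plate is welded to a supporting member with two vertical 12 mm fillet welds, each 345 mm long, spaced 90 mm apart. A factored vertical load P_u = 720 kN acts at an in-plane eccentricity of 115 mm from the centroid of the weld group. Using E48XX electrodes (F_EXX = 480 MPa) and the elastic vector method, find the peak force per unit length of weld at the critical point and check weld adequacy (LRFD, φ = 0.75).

f_max ≈ 2290 N/mm; NOT adequate

Total weld length L_w = 690 mm. Treat welds as unit-width lines.
Polar moment about centroid: J = 2[d³/12 + d(b/2)²] = 2[345³/12 + 345×45²] = 8241000 mm³.
Direct shear f_v = P/L_w = 720×10³ / 690 = 1043 N/mm (vertical).
Torsion M = P·e = 720×10³ × 115 = 82800000 N·mm.
Critical point at (x, y) = (45, 172.5) from centroid. f_tx = M·y/J = 1733 N/mm; f_ty = M·x/J = 452.1 N/mm.
Resultant f_max = √[f_tx² + (f_v + f_ty)²] = √[1733² + (1043 + 452.1)²] = 2289 N/mm.
Capacity per unit length: φr_n = 0.75 × 0.6 × 480 × (0.707 × 12) = 1833 N/mm.
2289 > 1833 → NOT adequate.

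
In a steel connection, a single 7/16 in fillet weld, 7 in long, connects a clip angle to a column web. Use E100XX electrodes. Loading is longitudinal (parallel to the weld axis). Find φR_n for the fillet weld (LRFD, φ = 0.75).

φR_n ≈ 97.4 kips

E100XX → F_EXX = 100 ksi.
Effective throat t_e = 0.707 × 0.4375 = 0.3093 in.
Total length L = 7 in; A_we = 0.3093 × 7 = 2.165 in².
F_nw = 0.6 F_EXX = 0.6 × 100 = 60 ksi.
φR_n = 0.75 × 60 × 2.165 = 97.43 kips.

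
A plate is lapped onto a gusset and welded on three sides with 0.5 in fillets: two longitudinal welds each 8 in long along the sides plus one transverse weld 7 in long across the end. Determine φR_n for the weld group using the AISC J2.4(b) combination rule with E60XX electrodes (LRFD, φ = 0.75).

φR_n ≈ 230 kips

E60XX → F_EXX = 60 ksi.
t_e = 0.707 × 0.5 = 0.3535 in.
R_nwl = 0.6 × 60 × 0.3535 × 16 = 203.6 kips (longitudinal, 2 welds).
R_nwt = 0.6 × 60 × 0.3535 × 7 = 89.08 kips (transverse, base value).
(i) R_nwl + R_nwt = 292.7 kips; (ii) 0.85 R_nwl + 1.5 R_nwt = 306.7 kips.
R_n = max = 306.7 kips [governs: (ii)]; φR_n = 230 kips.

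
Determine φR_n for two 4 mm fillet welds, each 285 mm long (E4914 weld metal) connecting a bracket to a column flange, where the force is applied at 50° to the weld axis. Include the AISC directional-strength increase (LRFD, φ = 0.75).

E49XX → F_EXX = 490 MPa.
t_e = 0.707 × 4 = 2.828 mm; A_we = 2.828 × 570 = 1612 mm².
Directional factor: 1.0 + 0.5 sin^1.5(50°) = 1.335.
F_nw = 0.6 × 490 × 1.335 = 392.6 MPa.
φR_n = 0.75 × 392.6 × 1612 × 10⁻³ = 474.6 kN.

φR_n ≈ 475 kN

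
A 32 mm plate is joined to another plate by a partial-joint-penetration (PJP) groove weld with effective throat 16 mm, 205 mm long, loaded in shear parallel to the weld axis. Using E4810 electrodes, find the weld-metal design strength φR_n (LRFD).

φR_n ≈ 708 kN

E48XX → F_EXX = 480 MPa.
Effective throat (given) t_e = 16 mm.
A_we = 16 × 205 = 3280 mm².
F_nw = 0.6 F_EXX = 288 MPa.
φR_n = 0.75 × 288 × 3280 × 10⁻³ = 708.5 kN.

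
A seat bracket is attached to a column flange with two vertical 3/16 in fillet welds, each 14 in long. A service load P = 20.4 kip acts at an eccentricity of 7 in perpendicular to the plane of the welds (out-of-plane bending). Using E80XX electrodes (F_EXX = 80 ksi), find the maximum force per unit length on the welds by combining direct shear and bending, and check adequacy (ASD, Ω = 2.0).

f_max ≈ 2.3 kip/in; adequate

L_w = 2 × 14 = 28 in; section modulus (unit throat) S = 2 × L²/6 = 65.33 in².
Direct shear f_v = P/L_w = 20.4/28 = 0.7286 kip/in.
Moment M = P × e = 20.4 × 7 = 142.8 kip·in; bending f_b = M/S = 2.186 kip/in.
f_max = √(f_v² + f_b²) = √(0.7286² + 2.186²) = 2.304 kip/in.
r_n/Ω = (1/2.0) × 0.6 × 80 × (0.707 × 0.1875) = 3.181 kip/in → adequate.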